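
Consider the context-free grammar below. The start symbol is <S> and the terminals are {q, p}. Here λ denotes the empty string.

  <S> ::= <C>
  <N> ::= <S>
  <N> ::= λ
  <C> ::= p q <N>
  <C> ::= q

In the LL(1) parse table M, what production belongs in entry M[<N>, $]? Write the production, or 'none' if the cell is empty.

<N> ::= λ

FIRST(<C>): from <C>::=p q <N> we get {p}; from <C>::=q we get {q}. So FIRST(<C>) = {p, q}.
FIRST(<S>): from <S>::=<C> we get {p, q}. So FIRST(<S>) = {p, q}.
FIRST(<N>): from <N>::=<S> we get {p, q}; from <N>::=λ we get {λ}. So FIRST(<N>) = {λ, p, q}.
FOLLOW(<S>) includes $ since <S> is the start symbol.
FOLLOW(<C>): in <S>::=<C>, the suffix after <C> is empty, so FOLLOW(<C>) ⊇ FOLLOW(<S>) = {$}. Thus FOLLOW(<C>) = {$}.
FOLLOW(<N>): in <C>::=p q <N>, the suffix after <N> is empty, so FOLLOW(<N>) ⊇ FOLLOW(<C>) = {$}. Thus FOLLOW(<N>) = {$}.
For <N> ::= <S>: FIRST(<S>) = {p, q}, so it goes in M[<N>, t] for t ∈ {p, q}.
For <N> ::= λ: FIRST(λ) = {λ}, so it goes in M[<N>, t] for t ∈ {}; since λ ∈ FIRST, also for every t ∈ FOLLOW(<N>) = {$}.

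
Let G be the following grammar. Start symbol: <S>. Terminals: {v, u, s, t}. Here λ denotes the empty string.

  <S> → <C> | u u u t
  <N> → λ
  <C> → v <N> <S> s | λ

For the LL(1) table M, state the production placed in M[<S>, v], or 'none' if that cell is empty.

FIRST(<N>): from <N>→λ we get {λ}. So FIRST(<N>) = {λ}.
FIRST(<C>): from <C>→v <N> <S> s we get {v}; from <C>→λ we get {λ}. So FIRST(<C>) = {λ, v}.
FIRST(<S>): from <S>→<C> we get {λ, v}; from <S>→u u u t we get {u}. So FIRST(<S>) = {λ, u, v}.
FOLLOW(<S>) includes $ since <S> is the start symbol.
FOLLOW(<S>): in <C>→v <N> <S> s, <S> is followed by s with FIRST {s}. Thus FOLLOW(<S>) = {$, s}.
For <S> → <C>: FIRST(<C>) = {λ, v}, so it goes in M[<S>, t] for t ∈ {v}; since λ ∈ FIRST, also for every t ∈ FOLLOW(<S>) = {$, s}.
For <S> → u u u t: FIRST(u u u t) = {u}, so it goes in M[<S>, t] for t ∈ {u}.

<S> → <C>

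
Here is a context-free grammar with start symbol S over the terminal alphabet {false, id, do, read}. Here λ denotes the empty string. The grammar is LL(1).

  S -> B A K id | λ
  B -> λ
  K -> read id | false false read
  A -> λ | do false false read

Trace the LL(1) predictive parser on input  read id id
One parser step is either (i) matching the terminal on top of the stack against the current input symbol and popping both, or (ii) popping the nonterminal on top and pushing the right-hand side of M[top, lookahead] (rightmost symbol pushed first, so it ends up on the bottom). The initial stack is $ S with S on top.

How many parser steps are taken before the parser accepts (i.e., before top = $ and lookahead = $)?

7

     Stack         Input         Action
  1  $ S           read id id $  expand S -> B A K id
  2  $ id K A B    read id id $  expand B -> λ
  3  $ id K A      read id id $  expand A -> λ
  4  $ id K        read id id $  expand K -> read id
  5  $ id id read  read id id $  match read
  6  $ id id       id id $       match id
  7  $ id          id $          match id
Accept reached after 7 steps.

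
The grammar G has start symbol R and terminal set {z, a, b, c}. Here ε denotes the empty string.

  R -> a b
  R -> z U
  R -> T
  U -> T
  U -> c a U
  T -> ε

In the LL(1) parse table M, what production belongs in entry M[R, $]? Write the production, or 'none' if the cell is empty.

FIRST(T) = {ε}
FIRST(R) = {ε, a, z}  (via T)
FIRST(U) = {ε, c}  (via T)
FOLLOW(R) includes $ since R is the start symbol.
FOLLOW(R): R appears on no right-hand side. Thus FOLLOW(R) = {$}.
For R -> a b: FIRST(a b) = {a}, so it goes in M[R, t] for t ∈ {a}.
For R -> z U: FIRST(z U) = {z}, so it goes in M[R, t] for t ∈ {z}.
For R -> T: FIRST(T) = {ε}, so it goes in M[R, t] for t ∈ {}; since ε ∈ FIRST, also for every t ∈ FOLLOW(R) = {$}.

R -> T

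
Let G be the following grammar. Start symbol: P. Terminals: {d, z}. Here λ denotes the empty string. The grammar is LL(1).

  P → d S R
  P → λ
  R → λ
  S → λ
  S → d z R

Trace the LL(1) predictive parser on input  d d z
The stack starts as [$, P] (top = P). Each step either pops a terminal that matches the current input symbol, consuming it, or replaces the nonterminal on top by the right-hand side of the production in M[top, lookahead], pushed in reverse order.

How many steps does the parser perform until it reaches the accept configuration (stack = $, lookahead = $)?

7

     Stack      Input    Action
  1  $ P        d d z $  expand P → d S R
  2  $ R S d    d d z $  match d
  3  $ R S      d z $    expand S → d z R
  4  $ R R z d  d z $    match d
  5  $ R R z    z $      match z
  6  $ R R      $        expand R → λ
  7  $ R        $        expand R → λ
Accept reached after 7 steps.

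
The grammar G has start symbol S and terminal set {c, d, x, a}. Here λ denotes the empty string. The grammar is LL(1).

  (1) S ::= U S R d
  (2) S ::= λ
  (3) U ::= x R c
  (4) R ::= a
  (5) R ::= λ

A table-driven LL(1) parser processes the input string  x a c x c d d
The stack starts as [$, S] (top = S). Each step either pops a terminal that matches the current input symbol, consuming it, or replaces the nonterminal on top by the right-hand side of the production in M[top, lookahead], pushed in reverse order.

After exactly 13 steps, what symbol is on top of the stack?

      Stack              Input            Action
   1  $ S                x a c x c d d $  expand S ::= U S R d
   2  $ d R S U          x a c x c d d $  expand U ::= x R c
   3  $ d R S c R x      x a c x c d d $  match x
   4  $ d R S c R        a c x c d d $    expand R ::= a
   5  $ d R S c a        a c x c d d $    match a
   6  $ d R S c          c x c d d $      match c
   7  $ d R S            x c d d $        expand S ::= U S R d
   8  $ d R d R S U      x c d d $        expand U ::= x R c
   9  $ d R d R S c R x  x c d d $        match x
  10  $ d R d R S c R    c d d $          expand R ::= λ
  11  $ d R d R S c      c d d $          match c
  12  $ d R d R S        d d $            expand S ::= λ
  13  $ d R d R          d d $            expand R ::= λ
Stack after step 13: $ d R d (top = d).

d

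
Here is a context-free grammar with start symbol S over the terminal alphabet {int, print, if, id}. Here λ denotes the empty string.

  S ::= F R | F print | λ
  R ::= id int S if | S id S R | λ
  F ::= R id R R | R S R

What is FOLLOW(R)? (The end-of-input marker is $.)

{$, id, if, print}

FIRST(S): from S::=F R we get {λ, id, print}; from S::=F print we get {id, print}; from S::=λ we get {λ}. So FIRST(S) = {λ, id, print}.
FIRST(R): from R::=id int S if we get {id}; from R::=S id S R we get {id, print}; from R::=λ we get {λ}. So FIRST(R) = {λ, id, print}.
FIRST(F): from F::=R id R R we get {id, print}; from F::=R S R we get {λ, id, print}. So FIRST(F) = {λ, id, print}.
FOLLOW(S) includes $ since S is the start symbol.
FOLLOW(S): in R::=id int S if, S is followed by if with FIRST {if}; in R::=S id S R (occurrence 1), S is followed by id S R with FIRST {id}; in R::=S id S R (occurrence 2), S is followed by R with FIRST {λ, id, print}; in R::=S id S R (occurrence 2), the suffix after S is nullable, so FOLLOW(S) ⊇ FOLLOW(R) = {$, id, if, print}; in F::=R S R, S is followed by R with FIRST {λ, id, print}; in F::=R S R, the suffix after S is nullable, so FOLLOW(S) ⊇ FOLLOW(F) = {$, id, if, print}. Thus FOLLOW(S) = {$, id, if, print}.
FOLLOW(F): in S::=F R, F is followed by R with FIRST {λ, id, print}; in S::=F R, the suffix after F is nullable, so FOLLOW(F) ⊇ FOLLOW(S) = {$, id, if, print}; in S::=F print, F is followed by print with FIRST {print}. Thus FOLLOW(F) = {$, id, if, print}.
FOLLOW(R): in S::=F R, the suffix after R is empty, so FOLLOW(R) ⊇ FOLLOW(S) = {$, id, if, print}; in R::=S id S R, the suffix after R is empty (adds nothing new); in F::=R id R R (occurrence 1), R is followed by id R R with FIRST {id}; in F::=R id R R (occurrence 2), R is followed by R with FIRST {λ, id, print}; in F::=R id R R (occurrence 2), the suffix after R is nullable, so FOLLOW(R) ⊇ FOLLOW(F) = {$, id, if, print}; in F::=R id R R (occurrence 3), the suffix after R is empty, so FOLLOW(R) ⊇ FOLLOW(F) = {$, id, if, print}; in F::=R S R (occurrence 1), R is followed by S R with FIRST {λ, id, print}; in F::=R S R (occurrence 1), the suffix after R is nullable, so FOLLOW(R) ⊇ FOLLOW(F) = {$, id, if, print}; in F::=R S R (occurrence 2), the suffix after R is empty, so FOLLOW(R) ⊇ FOLLOW(F) = {$, id, if, print}. Thus FOLLOW(R) = {$, id, if, print}.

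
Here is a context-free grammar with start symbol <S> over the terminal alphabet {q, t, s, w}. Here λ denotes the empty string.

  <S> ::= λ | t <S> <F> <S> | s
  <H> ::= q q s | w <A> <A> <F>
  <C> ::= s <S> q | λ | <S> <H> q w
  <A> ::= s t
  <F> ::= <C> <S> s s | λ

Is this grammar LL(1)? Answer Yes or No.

No

FIRST(<S>) = {λ, s, t}
FIRST(<H>) = {q, w}
FIRST(<C>) = {λ, q, s, t, w}
FIRST(<A>) = {s}
FIRST(<F>) = {λ, q, s, t, w}
FOLLOW(<S>) = {$, q, s, t, w}
FOLLOW(<H>) = {q}
FOLLOW(<C>) = {s, t}
FOLLOW(<A>) = {q, s, t, w}
FOLLOW(<F>) = {$, q, s, t, w}
Cell M[<C>, s] receives both <C> ::= s <S> q and <C> ::= λ and <C> ::= <S> <H> q w — the grammar is not LL(1).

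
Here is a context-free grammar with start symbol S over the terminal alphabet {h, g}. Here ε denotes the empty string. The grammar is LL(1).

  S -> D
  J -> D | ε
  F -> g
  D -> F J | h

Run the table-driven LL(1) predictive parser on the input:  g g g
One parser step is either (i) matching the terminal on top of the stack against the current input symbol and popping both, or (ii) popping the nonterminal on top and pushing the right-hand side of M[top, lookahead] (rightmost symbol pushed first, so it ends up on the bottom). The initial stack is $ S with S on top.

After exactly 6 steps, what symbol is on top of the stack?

F

step 1: stack=$ S  input=g g g $  — expand S -> D
step 2: stack=$ D  input=g g g $  — expand D -> F J
step 3: stack=$ J F  input=g g g $  — expand F -> g
step 4: stack=$ J g  input=g g g $  — match g
step 5: stack=$ J  input=g g $  — expand J -> D
step 6: stack=$ D  input=g g $  — expand D -> F J
Stack after step 6: $ J F (top = F).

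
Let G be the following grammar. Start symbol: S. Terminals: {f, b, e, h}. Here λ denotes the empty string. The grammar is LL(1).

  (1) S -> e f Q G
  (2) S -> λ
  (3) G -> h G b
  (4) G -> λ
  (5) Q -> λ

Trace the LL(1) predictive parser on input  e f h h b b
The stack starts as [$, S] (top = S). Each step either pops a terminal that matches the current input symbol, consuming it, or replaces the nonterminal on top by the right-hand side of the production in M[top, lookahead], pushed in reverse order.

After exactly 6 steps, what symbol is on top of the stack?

step 1: stack=$ S  input=e f h h b b $  — expand S -> e f Q G
step 2: stack=$ G Q f e  input=e f h h b b $  — match e
step 3: stack=$ G Q f  input=f h h b b $  — match f
step 4: stack=$ G Q  input=h h b b $  — expand Q -> λ
step 5: stack=$ G  input=h h b b $  — expand G -> h G b
step 6: stack=$ b G h  input=h h b b $  — match h
Stack after step 6: $ b G (top = G).

G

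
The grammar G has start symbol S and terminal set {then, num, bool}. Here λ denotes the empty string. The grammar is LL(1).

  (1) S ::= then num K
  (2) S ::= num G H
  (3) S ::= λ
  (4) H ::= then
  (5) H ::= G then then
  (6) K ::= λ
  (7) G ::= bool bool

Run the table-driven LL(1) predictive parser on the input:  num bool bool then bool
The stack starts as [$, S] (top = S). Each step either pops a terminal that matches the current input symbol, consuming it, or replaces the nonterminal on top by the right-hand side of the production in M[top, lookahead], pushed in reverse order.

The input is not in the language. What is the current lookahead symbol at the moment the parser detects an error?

     Stack          Input                      Action
  1  $ S            num bool bool then bool $  expand S ::= num G H
  2  $ H G num      num bool bool then bool $  match num
  3  $ H G          bool bool then bool $      expand G ::= bool bool
  4  $ H bool bool  bool bool then bool $      match bool
  5  $ H bool       bool then bool $           match bool
  6  $ H            then bool $                expand H ::= then
  7  $ then         then bool $                match then
  8  $              bool $                     error: stack empty but input remains

bool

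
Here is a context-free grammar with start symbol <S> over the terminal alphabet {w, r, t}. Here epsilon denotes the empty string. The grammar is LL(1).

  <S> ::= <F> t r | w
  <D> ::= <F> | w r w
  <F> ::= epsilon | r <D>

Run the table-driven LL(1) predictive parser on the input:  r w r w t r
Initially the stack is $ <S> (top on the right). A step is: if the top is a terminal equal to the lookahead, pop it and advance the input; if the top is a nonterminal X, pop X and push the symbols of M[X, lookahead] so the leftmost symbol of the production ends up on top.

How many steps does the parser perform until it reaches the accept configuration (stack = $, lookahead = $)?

9

step 1: stack=$ <S>  input=r w r w t r $  — expand <S> ::= <F> t r
step 2: stack=$ r t <F>  input=r w r w t r $  — expand <F> ::= r <D>
step 3: stack=$ r t <D> r  input=r w r w t r $  — match r
step 4: stack=$ r t <D>  input=w r w t r $  — expand <D> ::= w r w
step 5: stack=$ r t w r w  input=w r w t r $  — match w
step 6: stack=$ r t w r  input=r w t r $  — match r
step 7: stack=$ r t w  input=w t r $  — match w
step 8: stack=$ r t  input=t r $  — match t
step 9: stack=$ r  input=r $  — match r
Accept reached after 9 steps.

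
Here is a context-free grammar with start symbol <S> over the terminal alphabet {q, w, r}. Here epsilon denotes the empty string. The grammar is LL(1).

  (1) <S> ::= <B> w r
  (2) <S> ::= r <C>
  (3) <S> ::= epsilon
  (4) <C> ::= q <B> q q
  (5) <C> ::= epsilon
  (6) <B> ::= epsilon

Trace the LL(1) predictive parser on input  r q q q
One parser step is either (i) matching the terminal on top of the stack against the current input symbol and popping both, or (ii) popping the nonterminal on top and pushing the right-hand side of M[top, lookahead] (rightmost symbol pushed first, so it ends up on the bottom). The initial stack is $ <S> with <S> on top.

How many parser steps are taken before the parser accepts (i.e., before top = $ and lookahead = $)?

step 1: stack=$ <S>  input=r q q q $  — expand <S> ::= r <C>
step 2: stack=$ <C> r  input=r q q q $  — match r
step 3: stack=$ <C>  input=q q q $  — expand <C> ::= q <B> q q
step 4: stack=$ q q <B> q  input=q q q $  — match q
step 5: stack=$ q q <B>  input=q q $  — expand <B> ::= epsilon
step 6: stack=$ q q  input=q q $  — match q
step 7: stack=$ q  input=q $  — match q
Accept reached after 7 steps.

7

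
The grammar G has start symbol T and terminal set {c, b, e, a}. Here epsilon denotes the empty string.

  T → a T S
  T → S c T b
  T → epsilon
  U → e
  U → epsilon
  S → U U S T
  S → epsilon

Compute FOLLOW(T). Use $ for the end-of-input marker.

FIRST(U): from U→e we get {e}; from U→epsilon we get {epsilon}. So FIRST(U) = {epsilon, e}.
FIRST(T): from T→a T S we get {a}; from T→S c T b we get {a, c, e}; from T→epsilon we get {epsilon}. So FIRST(T) = {epsilon, a, c, e}.
FIRST(S): from S→U U S T we get {epsilon, a, c, e}; from S→epsilon we get {epsilon}. So FIRST(S) = {epsilon, a, c, e}.
FOLLOW(T) includes $ since T is the start symbol.
FOLLOW(T): in T→a T S, T is followed by S with FIRST {epsilon, a, c, e}; in T→a T S, the suffix after T is nullable (adds nothing new); in T→S c T b, T is followed by b with FIRST {b}; in S→U U S T, the suffix after T is empty, so FOLLOW(T) ⊇ FOLLOW(S) = {$, a, b, c, e}. Thus FOLLOW(T) = {$, a, b, c, e}.
FOLLOW(S): in T→a T S, the suffix after S is empty, so FOLLOW(S) ⊇ FOLLOW(T) = {$, a, b, c, e}; in T→S c T b, S is followed by c T b with FIRST {c}; in S→U U S T, S is followed by T with FIRST {epsilon, a, c, e}; in S→U U S T, the suffix after S is nullable (adds nothing new). Thus FOLLOW(S) = {$, a, b, c, e}.
FOLLOW(U): in S→U U S T (occurrence 1), U is followed by U S T with FIRST {epsilon, a, c, e}; in S→U U S T (occurrence 1), the suffix after U is nullable, so FOLLOW(U) ⊇ FOLLOW(S) = {$, a, b, c, e}; in S→U U S T (occurrence 2), U is followed by S T with FIRST {epsilon, a, c, e}; in S→U U S T (occurrence 2), the suffix after U is nullable, so FOLLOW(U) ⊇ FOLLOW(S) = {$, a, b, c, e}. Thus FOLLOW(U) = {$, a, b, c, e}.

{$, a, b, c, e}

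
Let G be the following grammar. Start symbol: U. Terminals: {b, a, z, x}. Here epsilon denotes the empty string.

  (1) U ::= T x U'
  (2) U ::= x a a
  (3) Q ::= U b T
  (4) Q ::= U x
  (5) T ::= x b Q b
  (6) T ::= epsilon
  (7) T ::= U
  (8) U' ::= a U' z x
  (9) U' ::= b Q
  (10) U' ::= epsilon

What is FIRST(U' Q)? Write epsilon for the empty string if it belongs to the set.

FIRST(U') = {epsilon, a, b}
FIRST(U) = {x}  (via T x U')
FIRST(Q) = {x}  (via U b T, U x)
FIRST(T) = {epsilon, x}  (via U)
FIRST(U' Q): take FIRST of each symbol in turn, carrying on past any symbol whose FIRST contains epsilon; result {a, b, x}.

{a, b, x}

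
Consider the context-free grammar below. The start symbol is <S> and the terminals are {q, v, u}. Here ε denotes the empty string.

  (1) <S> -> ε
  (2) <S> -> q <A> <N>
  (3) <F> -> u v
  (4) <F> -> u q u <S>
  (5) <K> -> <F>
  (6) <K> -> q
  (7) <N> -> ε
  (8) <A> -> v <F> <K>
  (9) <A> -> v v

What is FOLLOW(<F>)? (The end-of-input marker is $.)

{$, q, u}

FIRST(<S>) = {ε, q}
FIRST(<F>) = {u}
FIRST(<N>) = {ε}
FIRST(<A>) = {v}
FIRST(<K>) = {q, u}  (via <F>)
FOLLOW(<S>) includes $ since <S> is the start symbol.
FOLLOW(<S>): in <F>->u q u <S>, the suffix after <S> is empty, so FOLLOW(<S>) ⊇ FOLLOW(<F>) = {$, q, u}. Thus FOLLOW(<S>) = {$, q, u}.
FOLLOW(<N>): in <S>->q <A> <N>, the suffix after <N> is empty, so FOLLOW(<N>) ⊇ FOLLOW(<S>) = {$, q, u}. Thus FOLLOW(<N>) = {$, q, u}.
FOLLOW(<A>): in <S>->q <A> <N>, <A> is followed by <N> with FIRST {ε}; in <S>->q <A> <N>, the suffix after <A> is nullable, so FOLLOW(<A>) ⊇ FOLLOW(<S>) = {$, q, u}. Thus FOLLOW(<A>) = {$, q, u}.
FOLLOW(<K>): in <A>->v <F> <K>, the suffix after <K> is empty, so FOLLOW(<K>) ⊇ FOLLOW(<A>) = {$, q, u}. Thus FOLLOW(<K>) = {$, q, u}.
FOLLOW(<F>): in <K>-><F>, the suffix after <F> is empty, so FOLLOW(<F>) ⊇ FOLLOW(<K>) = {$, q, u}; in <A>->v <F> <K>, <F> is followed by <K> with FIRST {q, u}. Thus FOLLOW(<F>) = {$, q, u}.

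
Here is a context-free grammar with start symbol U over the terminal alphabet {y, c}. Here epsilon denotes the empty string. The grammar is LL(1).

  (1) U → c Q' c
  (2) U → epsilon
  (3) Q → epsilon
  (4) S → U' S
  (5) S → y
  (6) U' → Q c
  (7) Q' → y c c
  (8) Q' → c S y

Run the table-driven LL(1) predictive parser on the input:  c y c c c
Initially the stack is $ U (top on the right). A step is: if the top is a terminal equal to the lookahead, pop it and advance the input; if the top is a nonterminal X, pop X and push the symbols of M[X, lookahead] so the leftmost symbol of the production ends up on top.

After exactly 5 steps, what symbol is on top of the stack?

c

step 1: stack=$ U  input=c y c c c $  — expand U → c Q' c
step 2: stack=$ c Q' c  input=c y c c c $  — match c
step 3: stack=$ c Q'  input=y c c c $  — expand Q' → y c c
step 4: stack=$ c c c y  input=y c c c $  — match y
step 5: stack=$ c c c  input=c c c $  — match c
Stack after step 5: $ c c (top = c).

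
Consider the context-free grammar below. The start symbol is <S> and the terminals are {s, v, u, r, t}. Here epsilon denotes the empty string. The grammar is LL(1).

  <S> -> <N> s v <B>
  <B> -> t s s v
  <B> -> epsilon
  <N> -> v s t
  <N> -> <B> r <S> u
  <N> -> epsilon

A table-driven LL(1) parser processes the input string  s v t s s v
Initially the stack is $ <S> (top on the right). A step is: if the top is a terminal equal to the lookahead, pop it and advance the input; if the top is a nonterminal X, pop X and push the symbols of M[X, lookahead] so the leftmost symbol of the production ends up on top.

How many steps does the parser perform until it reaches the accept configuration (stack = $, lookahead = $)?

9

step 1: stack=$ <S>  input=s v t s s v $  — expand <S> -> <N> s v <B>
step 2: stack=$ <B> v s <N>  input=s v t s s v $  — expand <N> -> epsilon
step 3: stack=$ <B> v s  input=s v t s s v $  — match s
step 4: stack=$ <B> v  input=v t s s v $  — match v
step 5: stack=$ <B>  input=t s s v $  — expand <B> -> t s s v
step 6: stack=$ v s s t  input=t s s v $  — match t
step 7: stack=$ v s s  input=s s v $  — match s
step 8: stack=$ v s  input=s v $  — match s
step 9: stack=$ v  input=v $  — match v
Accept reached after 9 steps.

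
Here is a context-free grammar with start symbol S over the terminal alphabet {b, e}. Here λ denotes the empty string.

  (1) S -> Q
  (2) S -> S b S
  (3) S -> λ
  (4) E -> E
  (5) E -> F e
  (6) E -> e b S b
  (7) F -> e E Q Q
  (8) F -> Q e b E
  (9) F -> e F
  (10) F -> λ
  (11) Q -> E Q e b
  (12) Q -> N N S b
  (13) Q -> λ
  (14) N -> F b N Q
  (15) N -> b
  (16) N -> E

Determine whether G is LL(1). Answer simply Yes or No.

No

FIRST(S) = {λ, b, e}
FIRST(E) = {b, e}
FIRST(F) = {λ, b, e}
FIRST(Q) = {λ, b, e}
FIRST(N) = {b, e}
FOLLOW(S) = {$, b}
FOLLOW(E) = {b, e}
FOLLOW(F) = {b, e}
FOLLOW(Q) = {$, b, e}
FOLLOW(N) = {b, e}
Cell M[E, b] receives both E -> E and E -> F e — the grammar is not LL(1).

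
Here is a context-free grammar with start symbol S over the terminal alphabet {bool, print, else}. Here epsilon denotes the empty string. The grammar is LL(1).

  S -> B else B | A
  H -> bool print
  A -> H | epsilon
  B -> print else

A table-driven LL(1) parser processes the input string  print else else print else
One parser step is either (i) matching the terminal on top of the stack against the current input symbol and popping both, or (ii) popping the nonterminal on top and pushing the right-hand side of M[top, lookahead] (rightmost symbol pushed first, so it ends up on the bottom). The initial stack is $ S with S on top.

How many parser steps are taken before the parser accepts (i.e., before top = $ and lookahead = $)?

8

     Stack                Input                         Action
  1  $ S                  print else else print else $  expand S -> B else B
  2  $ B else B           print else else print else $  expand B -> print else
  3  $ B else else print  print else else print else $  match print
  4  $ B else else        else else print else $        match else
  5  $ B else             else print else $             match else
  6  $ B                  print else $                  expand B -> print else
  7  $ else print         print else $                  match print
  8  $ else               else $                        match else
Accept reached after 8 steps.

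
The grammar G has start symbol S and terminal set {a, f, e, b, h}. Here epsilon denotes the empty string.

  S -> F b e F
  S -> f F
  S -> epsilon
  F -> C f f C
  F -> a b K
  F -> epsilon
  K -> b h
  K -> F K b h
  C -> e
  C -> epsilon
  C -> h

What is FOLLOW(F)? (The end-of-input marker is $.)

{$, a, b, e, f, h}

FIRST(C) = {epsilon, e, h}
FIRST(F) = {epsilon, a, e, f, h}  (via C f f C)
FIRST(S) = {epsilon, a, b, e, f, h}  (via F b e F)
FIRST(K) = {a, b, e, f, h}  (via F K b h)
FOLLOW(S) includes $ since S is the start symbol.
FOLLOW(S): S appears on no right-hand side. Thus FOLLOW(S) = {$}.
FOLLOW(F): in S->F b e F (occurrence 1), F is followed by b e F with FIRST {b}; in S->F b e F (occurrence 2), the suffix after F is empty, so FOLLOW(F) ⊇ FOLLOW(S) = {$}; in S->f F, the suffix after F is empty, so FOLLOW(F) ⊇ FOLLOW(S) = {$}; in K->F K b h, F is followed by K b h with FIRST {a, b, e, f, h}. Thus FOLLOW(F) = {$, a, b, e, f, h}.
FOLLOW(K): in F->a b K, the suffix after K is empty, so FOLLOW(K) ⊇ FOLLOW(F) = {$, a, b, e, f, h}; in K->F K b h, K is followed by b h with FIRST {b}. Thus FOLLOW(K) = {$, a, b, e, f, h}.
FOLLOW(C): in F->C f f C (occurrence 1), C is followed by f f C with FIRST {f}; in F->C f f C (occurrence 2), the suffix after C is empty, so FOLLOW(C) ⊇ FOLLOW(F) = {$, a, b, e, f, h}. Thus FOLLOW(C) = {$, a, b, e, f, h}.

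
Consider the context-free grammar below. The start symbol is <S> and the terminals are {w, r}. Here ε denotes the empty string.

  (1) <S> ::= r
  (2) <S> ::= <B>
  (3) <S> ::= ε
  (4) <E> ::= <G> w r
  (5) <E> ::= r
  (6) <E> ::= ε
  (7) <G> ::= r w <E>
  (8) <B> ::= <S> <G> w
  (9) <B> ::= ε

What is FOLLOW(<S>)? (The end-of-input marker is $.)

{$, r}

FIRST(<G>): from <G>::=r w <E> we get {r}. So FIRST(<G>) = {r}.
FIRST(<E>): from <E>::=<G> w r we get {r}; from <E>::=r we get {r}; from <E>::=ε we get {ε}. So FIRST(<E>) = {ε, r}.
FIRST(<S>): from <S>::=r we get {r}; from <S>::=<B> we get {ε, r}; from <S>::=ε we get {ε}. So FIRST(<S>) = {ε, r}.
FIRST(<B>): from <B>::=<S> <G> w we get {r}; from <B>::=ε we get {ε}. So FIRST(<B>) = {ε, r}.
FOLLOW(<S>) includes $ since <S> is the start symbol.
FOLLOW(<S>): in <B>::=<S> <G> w, <S> is followed by <G> w with FIRST {r}. Thus FOLLOW(<S>) = {$, r}.
FOLLOW(<G>): in <E>::=<G> w r, <G> is followed by w r with FIRST {w}; in <B>::=<S> <G> w, <G> is followed by w with FIRST {w}. Thus FOLLOW(<G>) = {w}.
FOLLOW(<E>): in <G>::=r w <E>, the suffix after <E> is empty, so FOLLOW(<E>) ⊇ FOLLOW(<G>) = {w}. Thus FOLLOW(<E>) = {w}.
FOLLOW(<B>): in <S>::=<B>, the suffix after <B> is empty, so FOLLOW(<B>) ⊇ FOLLOW(<S>) = {$, r}. Thus FOLLOW(<B>) = {$, r}.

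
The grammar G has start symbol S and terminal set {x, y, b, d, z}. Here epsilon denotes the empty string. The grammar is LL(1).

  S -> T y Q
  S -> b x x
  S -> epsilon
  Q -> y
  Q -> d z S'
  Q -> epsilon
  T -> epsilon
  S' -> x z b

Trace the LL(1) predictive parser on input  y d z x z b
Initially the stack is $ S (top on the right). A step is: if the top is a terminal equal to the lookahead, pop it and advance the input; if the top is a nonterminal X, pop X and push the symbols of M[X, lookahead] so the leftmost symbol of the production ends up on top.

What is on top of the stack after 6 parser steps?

     Stack     Input          Action
  1  $ S       y d z x z b $  expand S -> T y Q
  2  $ Q y T   y d z x z b $  expand T -> epsilon
  3  $ Q y     y d z x z b $  match y
  4  $ Q       d z x z b $    expand Q -> d z S'
  5  $ S' z d  d z x z b $    match d
  6  $ S' z    z x z b $      match z
Stack after step 6: $ S' (top = S').

S'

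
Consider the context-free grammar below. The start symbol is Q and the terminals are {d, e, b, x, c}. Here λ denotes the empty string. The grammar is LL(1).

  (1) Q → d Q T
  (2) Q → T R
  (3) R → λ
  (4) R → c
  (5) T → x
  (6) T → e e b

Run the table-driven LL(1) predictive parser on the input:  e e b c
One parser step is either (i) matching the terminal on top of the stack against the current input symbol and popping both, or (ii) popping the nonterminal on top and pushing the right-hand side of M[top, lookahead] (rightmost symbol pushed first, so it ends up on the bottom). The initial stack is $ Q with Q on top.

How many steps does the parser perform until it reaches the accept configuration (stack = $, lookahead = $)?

step 1: stack=$ Q  input=e e b c $  — expand Q → T R
step 2: stack=$ R T  input=e e b c $  — expand T → e e b
step 3: stack=$ R b e e  input=e e b c $  — match e
step 4: stack=$ R b e  input=e b c $  — match e
step 5: stack=$ R b  input=b c $  — match b
step 6: stack=$ R  input=c $  — expand R → c
step 7: stack=$ c  input=c $  — match c
Accept reached after 7 steps.

7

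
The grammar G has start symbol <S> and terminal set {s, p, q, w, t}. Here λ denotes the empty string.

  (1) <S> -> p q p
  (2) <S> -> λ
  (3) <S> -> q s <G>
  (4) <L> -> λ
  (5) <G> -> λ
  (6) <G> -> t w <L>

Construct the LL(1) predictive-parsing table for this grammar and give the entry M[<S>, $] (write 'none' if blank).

FIRST(<S>) = {λ, p, q}
FIRST(<L>) = {λ}
FIRST(<G>) = {λ, t}
FOLLOW(<S>) includes $ since <S> is the start symbol.
FOLLOW(<S>): <S> appears on no right-hand side. Thus FOLLOW(<S>) = {$}.
For <S> -> p q p: FIRST(p q p) = {p}, so it goes in M[<S>, t] for t ∈ {p}.
For <S> -> λ: FIRST(λ) = {λ}, so it goes in M[<S>, t] for t ∈ {}; since λ ∈ FIRST, also for every t ∈ FOLLOW(<S>) = {$}.
For <S> -> q s <G>: FIRST(q s <G>) = {q}, so it goes in M[<S>, t] for t ∈ {q}.

<S> -> λ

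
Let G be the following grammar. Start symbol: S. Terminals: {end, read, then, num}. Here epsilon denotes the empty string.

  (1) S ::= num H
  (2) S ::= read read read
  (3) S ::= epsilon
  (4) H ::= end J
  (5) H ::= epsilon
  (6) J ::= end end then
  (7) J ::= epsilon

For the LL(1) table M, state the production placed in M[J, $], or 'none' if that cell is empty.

FIRST(S) = {epsilon, num, read}
FIRST(H) = {epsilon, end}
FIRST(J) = {epsilon, end}
FOLLOW(S) includes $ since S is the start symbol.
FOLLOW(H): in S::=num H, the suffix after H is empty, so FOLLOW(H) ⊇ FOLLOW(S) = {$}. Thus FOLLOW(H) = {$}.
FOLLOW(J): in H::=end J, the suffix after J is empty, so FOLLOW(J) ⊇ FOLLOW(H) = {$}. Thus FOLLOW(J) = {$}.
For J ::= end end then: FIRST(end end then) = {end}, so it goes in M[J, t] for t ∈ {end}.
For J ::= epsilon: FIRST(epsilon) = {epsilon}, so it goes in M[J, t] for t ∈ {}; since epsilon ∈ FIRST, also for every t ∈ FOLLOW(J) = {$}.

J ::= epsilon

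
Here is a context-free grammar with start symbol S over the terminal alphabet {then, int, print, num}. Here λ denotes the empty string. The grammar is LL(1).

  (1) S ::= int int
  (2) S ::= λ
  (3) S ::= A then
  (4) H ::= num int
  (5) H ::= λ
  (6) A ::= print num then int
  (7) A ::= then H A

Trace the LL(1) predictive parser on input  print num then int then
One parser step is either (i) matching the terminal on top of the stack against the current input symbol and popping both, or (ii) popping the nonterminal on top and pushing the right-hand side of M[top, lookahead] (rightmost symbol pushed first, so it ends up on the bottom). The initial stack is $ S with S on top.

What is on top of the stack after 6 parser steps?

then

step 1: stack=$ S  input=print num then int then $  — expand S ::= A then
step 2: stack=$ then A  input=print num then int then $  — expand A ::= print num then int
step 3: stack=$ then int then num print  input=print num then int then $  — match print
step 4: stack=$ then int then num  input=num then int then $  — match num
step 5: stack=$ then int then  input=then int then $  — match then
step 6: stack=$ then int  input=int then $  — match int
Stack after step 6: $ then (top = then).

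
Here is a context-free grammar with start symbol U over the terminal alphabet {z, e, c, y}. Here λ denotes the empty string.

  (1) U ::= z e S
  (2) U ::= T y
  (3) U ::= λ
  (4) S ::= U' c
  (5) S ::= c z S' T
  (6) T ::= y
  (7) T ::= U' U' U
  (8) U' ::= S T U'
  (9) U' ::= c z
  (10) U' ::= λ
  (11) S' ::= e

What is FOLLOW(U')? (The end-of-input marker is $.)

FIRST(S'): from S'::=e we get {e}. So FIRST(S') = {e}.
FIRST(U): from U::=z e S we get {z}; from U::=T y we get {c, y, z}; from U::=λ we get {λ}. So FIRST(U) = {λ, c, y, z}.
FIRST(S): from S::=U' c we get {c}; from S::=c z S' T we get {c}. So FIRST(S) = {c}.
FIRST(U'): from U'::=S T U' we get {c}; from U'::=c z we get {c}; from U'::=λ we get {λ}. So FIRST(U') = {λ, c}.
FIRST(T): from T::=y we get {y}; from T::=U' U' U we get {λ, c, y, z}. So FIRST(T) = {λ, c, y, z}.
FOLLOW(U) includes $ since U is the start symbol.
FOLLOW(U): in T::=U' U' U, the suffix after U is empty, so FOLLOW(U) ⊇ FOLLOW(T) = {$, c, y, z}. Thus FOLLOW(U) = {$, c, y, z}.
FOLLOW(S): in U::=z e S, the suffix after S is empty, so FOLLOW(S) ⊇ FOLLOW(U) = {$, c, y, z}; in U'::=S T U', S is followed by T U' with FIRST {λ, c, y, z}; in U'::=S T U', the suffix after S is nullable, so FOLLOW(S) ⊇ FOLLOW(U') = {$, c, y, z}. Thus FOLLOW(S) = {$, c, y, z}.
FOLLOW(S'): in S::=c z S' T, S' is followed by T with FIRST {λ, c, y, z}; in S::=c z S' T, the suffix after S' is nullable, so FOLLOW(S') ⊇ FOLLOW(S) = {$, c, y, z}. Thus FOLLOW(S') = {$, c, y, z}.
FOLLOW(T): in U::=T y, T is followed by y with FIRST {y}; in S::=c z S' T, the suffix after T is empty, so FOLLOW(T) ⊇ FOLLOW(S) = {$, c, y, z}; in U'::=S T U', T is followed by U' with FIRST {λ, c}; in U'::=S T U', the suffix after T is nullable, so FOLLOW(T) ⊇ FOLLOW(U') = {$, c, y, z}. Thus FOLLOW(T) = {$, c, y, z}.
FOLLOW(U'): in S::=U' c, U' is followed by c with FIRST {c}; in T::=U' U' U (occurrence 1), U' is followed by U' U with FIRST {λ, c, y, z}; in T::=U' U' U (occurrence 1), the suffix after U' is nullable, so FOLLOW(U') ⊇ FOLLOW(T) = {$, c, y, z}; in T::=U' U' U (occurrence 2), U' is followed by U with FIRST {λ, c, y, z}; in T::=U' U' U (occurrence 2), the suffix after U' is nullable, so FOLLOW(U') ⊇ FOLLOW(T) = {$, c, y, z}; in U'::=S T U', the suffix after U' is empty (adds nothing new). Thus FOLLOW(U') = {$, c, y, z}.

{$, c, y, z}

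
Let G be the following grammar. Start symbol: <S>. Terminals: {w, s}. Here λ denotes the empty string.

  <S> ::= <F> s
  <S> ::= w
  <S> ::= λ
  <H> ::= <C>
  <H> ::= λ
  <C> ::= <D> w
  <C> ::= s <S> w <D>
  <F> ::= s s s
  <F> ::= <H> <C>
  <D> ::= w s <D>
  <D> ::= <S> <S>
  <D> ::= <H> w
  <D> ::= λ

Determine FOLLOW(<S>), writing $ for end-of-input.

FIRST(<S>): from <S>::=<F> s we get {s, w}; from <S>::=w we get {w}; from <S>::=λ we get {λ}. So FIRST(<S>) = {λ, s, w}.
FIRST(<H>): from <H>::=<C> we get {s, w}; from <H>::=λ we get {λ}. So FIRST(<H>) = {λ, s, w}.
FIRST(<D>): from <D>::=w s <D> we get {w}; from <D>::=<S> <S> we get {λ, s, w}; from <D>::=<H> w we get {s, w}; from <D>::=λ we get {λ}. So FIRST(<D>) = {λ, s, w}.
FIRST(<C>): from <C>::=<D> w we get {s, w}; from <C>::=s <S> w <D> we get {s}. So FIRST(<C>) = {s, w}.
FIRST(<F>): from <F>::=s s s we get {s}; from <F>::=<H> <C> we get {s, w}. So FIRST(<F>) = {s, w}.
FOLLOW(<S>) includes $ since <S> is the start symbol.
FOLLOW(<H>): in <F>::=<H> <C>, <H> is followed by <C> with FIRST {s, w}; in <D>::=<H> w, <H> is followed by w with FIRST {w}. Thus FOLLOW(<H>) = {s, w}.
FOLLOW(<F>): in <S>::=<F> s, <F> is followed by s with FIRST {s}. Thus FOLLOW(<F>) = {s}.
FOLLOW(<C>): in <H>::=<C>, the suffix after <C> is empty, so FOLLOW(<C>) ⊇ FOLLOW(<H>) = {s, w}; in <F>::=<H> <C>, the suffix after <C> is empty, so FOLLOW(<C>) ⊇ FOLLOW(<F>) = {s}. Thus FOLLOW(<C>) = {s, w}.
FOLLOW(<D>): in <C>::=<D> w, <D> is followed by w with FIRST {w}; in <C>::=s <S> w <D>, the suffix after <D> is empty, so FOLLOW(<D>) ⊇ FOLLOW(<C>) = {s, w}; in <D>::=w s <D>, the suffix after <D> is empty (adds nothing new). Thus FOLLOW(<D>) = {s, w}.
FOLLOW(<S>): in <C>::=s <S> w <D>, <S> is followed by w <D> with FIRST {w}; in <D>::=<S> <S> (occurrence 1), <S> is followed by <S> with FIRST {λ, s, w}; in <D>::=<S> <S> (occurrence 1), the suffix after <S> is nullable, so FOLLOW(<S>) ⊇ FOLLOW(<D>) = {s, w}; in <D>::=<S> <S> (occurrence 2), the suffix after <S> is empty, so FOLLOW(<S>) ⊇ FOLLOW(<D>) = {s, w}. Thus FOLLOW(<S>) = {$, s, w}.

{$, s, w}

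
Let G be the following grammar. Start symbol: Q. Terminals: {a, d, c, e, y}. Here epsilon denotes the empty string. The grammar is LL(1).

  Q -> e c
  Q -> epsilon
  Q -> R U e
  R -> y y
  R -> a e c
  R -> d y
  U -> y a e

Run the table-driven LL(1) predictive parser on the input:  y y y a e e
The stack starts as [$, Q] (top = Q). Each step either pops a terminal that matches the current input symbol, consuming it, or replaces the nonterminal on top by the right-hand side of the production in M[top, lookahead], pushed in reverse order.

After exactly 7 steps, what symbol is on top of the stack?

     Stack      Input          Action
  1  $ Q        y y y a e e $  expand Q -> R U e
  2  $ e U R    y y y a e e $  expand R -> y y
  3  $ e U y y  y y y a e e $  match y
  4  $ e U y    y y a e e $    match y
  5  $ e U      y a e e $      expand U -> y a e
  6  $ e e a y  y a e e $      match y
  7  $ e e a    a e e $        match a
Stack after step 7: $ e e (top = e).

e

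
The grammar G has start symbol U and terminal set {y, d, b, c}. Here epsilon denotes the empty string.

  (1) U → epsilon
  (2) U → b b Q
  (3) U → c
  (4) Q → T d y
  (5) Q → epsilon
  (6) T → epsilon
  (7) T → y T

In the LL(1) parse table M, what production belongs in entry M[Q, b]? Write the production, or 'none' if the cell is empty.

FIRST(U) = {epsilon, b, c}
FIRST(T) = {epsilon, y}
FIRST(Q) = {epsilon, d, y}  (via T d y)
FOLLOW(U) includes $ since U is the start symbol.
FOLLOW(U): U appears on no right-hand side. Thus FOLLOW(U) = {$}.
FOLLOW(Q): in U→b b Q, the suffix after Q is empty, so FOLLOW(Q) ⊇ FOLLOW(U) = {$}. Thus FOLLOW(Q) = {$}.
For Q → T d y: FIRST(T d y) = {d, y}, so it goes in M[Q, t] for t ∈ {d, y}.
For Q → epsilon: FIRST(epsilon) = {epsilon}, so it goes in M[Q, t] for t ∈ {}; since epsilon ∈ FIRST, also for every t ∈ FOLLOW(Q) = {$}.
None of these place a production in M[Q, b].

none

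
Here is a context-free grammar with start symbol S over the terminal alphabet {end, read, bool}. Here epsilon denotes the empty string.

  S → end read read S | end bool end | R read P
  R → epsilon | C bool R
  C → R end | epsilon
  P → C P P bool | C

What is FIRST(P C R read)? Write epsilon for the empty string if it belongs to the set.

{bool, end, read}

FIRST(S) = {bool, end, read}  (via R read P)
FIRST(R) = {epsilon, bool, end}  (via C bool R)
FIRST(C) = {epsilon, bool, end}  (via R end)
FIRST(P) = {epsilon, bool, end}  (via C P P bool, C)
FIRST(P C R read): take FIRST of each symbol in turn, carrying on past any symbol whose FIRST contains epsilon; result {bool, end, read}.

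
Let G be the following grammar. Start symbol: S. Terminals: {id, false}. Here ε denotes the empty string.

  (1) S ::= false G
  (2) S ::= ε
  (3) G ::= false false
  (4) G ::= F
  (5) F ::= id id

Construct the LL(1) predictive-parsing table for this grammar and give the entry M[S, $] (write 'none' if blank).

FIRST(S) = {ε, false}
FIRST(F) = {id}
FIRST(G) = {false, id}  (via F)
FOLLOW(S) includes $ since S is the start symbol.
FOLLOW(S): S appears on no right-hand side. Thus FOLLOW(S) = {$}.
For S ::= false G: FIRST(false G) = {false}, so it goes in M[S, t] for t ∈ {false}.
For S ::= ε: FIRST(ε) = {ε}, so it goes in M[S, t] for t ∈ {}; since ε ∈ FIRST, also for every t ∈ FOLLOW(S) = {$}.

S ::= ε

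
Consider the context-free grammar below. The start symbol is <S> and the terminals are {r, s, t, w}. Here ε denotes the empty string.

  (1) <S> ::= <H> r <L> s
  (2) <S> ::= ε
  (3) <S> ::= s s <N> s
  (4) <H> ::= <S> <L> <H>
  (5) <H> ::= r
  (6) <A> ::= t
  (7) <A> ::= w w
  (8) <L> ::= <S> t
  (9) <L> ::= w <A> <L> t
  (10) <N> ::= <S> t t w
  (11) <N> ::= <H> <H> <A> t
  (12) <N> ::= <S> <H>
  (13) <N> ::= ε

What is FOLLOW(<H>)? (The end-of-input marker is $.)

{r, s, t, w}

FIRST(<A>): from <A>::=t we get {t}; from <A>::=w w we get {w}. So FIRST(<A>) = {t, w}.
FIRST(<S>): from <S>::=<H> r <L> s we get {r, s, t, w}; from <S>::=ε we get {ε}; from <S>::=s s <N> s we get {s}. So FIRST(<S>) = {ε, r, s, t, w}.
FIRST(<L>): from <L>::=<S> t we get {r, s, t, w}; from <L>::=w <A> <L> t we get {w}. So FIRST(<L>) = {r, s, t, w}.
FIRST(<H>): from <H>::=<S> <L> <H> we get {r, s, t, w}; from <H>::=r we get {r}. So FIRST(<H>) = {r, s, t, w}.
FIRST(<N>): from <N>::=<S> t t w we get {r, s, t, w}; from <N>::=<H> <H> <A> t we get {r, s, t, w}; from <N>::=<S> <H> we get {r, s, t, w}; from <N>::=ε we get {ε}. So FIRST(<N>) = {ε, r, s, t, w}.
FOLLOW(<S>) includes $ since <S> is the start symbol.
FOLLOW(<S>): in <H>::=<S> <L> <H>, <S> is followed by <L> <H> with FIRST {r, s, t, w}; in <L>::=<S> t, <S> is followed by t with FIRST {t}; in <N>::=<S> t t w, <S> is followed by t t w with FIRST {t}; in <N>::=<S> <H>, <S> is followed by <H> with FIRST {r, s, t, w}. Thus FOLLOW(<S>) = {$, r, s, t, w}.
FOLLOW(<A>): in <L>::=w <A> <L> t, <A> is followed by <L> t with FIRST {r, s, t, w}; in <N>::=<H> <H> <A> t, <A> is followed by t with FIRST {t}. Thus FOLLOW(<A>) = {r, s, t, w}.
FOLLOW(<L>): in <S>::=<H> r <L> s, <L> is followed by s with FIRST {s}; in <H>::=<S> <L> <H>, <L> is followed by <H> with FIRST {r, s, t, w}; in <L>::=w <A> <L> t, <L> is followed by t with FIRST {t}. Thus FOLLOW(<L>) = {r, s, t, w}.
FOLLOW(<N>): in <S>::=s s <N> s, <N> is followed by s with FIRST {s}. Thus FOLLOW(<N>) = {s}.
FOLLOW(<H>): in <S>::=<H> r <L> s, <H> is followed by r <L> s with FIRST {r}; in <H>::=<S> <L> <H>, the suffix after <H> is empty (adds nothing new); in <N>::=<H> <H> <A> t (occurrence 1), <H> is followed by <H> <A> t with FIRST {r, s, t, w}; in <N>::=<H> <H> <A> t (occurrence 2), <H> is followed by <A> t with FIRST {t, w}; in <N>::=<S> <H>, the suffix after <H> is empty, so FOLLOW(<H>) ⊇ FOLLOW(<N>) = {s}. Thus FOLLOW(<H>) = {r, s, t, w}.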